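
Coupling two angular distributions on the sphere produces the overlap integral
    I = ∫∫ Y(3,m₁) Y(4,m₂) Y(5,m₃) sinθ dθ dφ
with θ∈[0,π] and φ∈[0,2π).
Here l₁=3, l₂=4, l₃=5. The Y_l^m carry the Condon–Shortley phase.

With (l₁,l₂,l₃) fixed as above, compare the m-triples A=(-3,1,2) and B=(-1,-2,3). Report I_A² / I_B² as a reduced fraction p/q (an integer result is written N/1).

Same 3,4,5: normalisation and zero-m 3j drop out of the ratio.
A: Δ: 2! 4! 6! / 13! → 1/180180; sum: t=2:+1/1728 = 1/1728; 3j²(3 4 5; -3 1 2) = Δ·Π!·Σ² = 25/858  (sign -1)
B: Δ: 2! 4! 6! / 13! → 1/180180; sum: t=0:+1/2304 t=1:−1/720 t=2:+1/5760 = -1/1280; 3j²(3 4 5; -1 -2 3) = Δ·Π!·Σ² = 27/1430  (sign -1)
I_A²/I_B² = (25/858)/(27/1430) = 125/81

125/81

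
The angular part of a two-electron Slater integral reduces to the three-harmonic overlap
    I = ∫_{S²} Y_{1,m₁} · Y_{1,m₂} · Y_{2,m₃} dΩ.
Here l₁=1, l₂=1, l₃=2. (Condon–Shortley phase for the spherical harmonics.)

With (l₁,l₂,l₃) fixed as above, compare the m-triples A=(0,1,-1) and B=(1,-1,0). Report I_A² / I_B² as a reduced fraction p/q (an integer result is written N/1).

Same 1,1,2: normalisation and zero-m 3j drop out of the ratio.
A: Δ: 0! 2! 2! / 5! → 1/30; sum: t=0:+1/2 = 1/2; 3j²(1 1 2; 0 1 -1) = Δ·Π!·Σ² = 1/10  (sign -1)
B: Δ: 0! 2! 2! / 5! → 1/30; sum: t=0:+1/4 = 1/4; 3j²(1 1 2; 1 -1 0) = Δ·Π!·Σ² = 1/30  (sign +1)
I_A²/I_B² = (1/10)/(1/30) = 3/1

3/1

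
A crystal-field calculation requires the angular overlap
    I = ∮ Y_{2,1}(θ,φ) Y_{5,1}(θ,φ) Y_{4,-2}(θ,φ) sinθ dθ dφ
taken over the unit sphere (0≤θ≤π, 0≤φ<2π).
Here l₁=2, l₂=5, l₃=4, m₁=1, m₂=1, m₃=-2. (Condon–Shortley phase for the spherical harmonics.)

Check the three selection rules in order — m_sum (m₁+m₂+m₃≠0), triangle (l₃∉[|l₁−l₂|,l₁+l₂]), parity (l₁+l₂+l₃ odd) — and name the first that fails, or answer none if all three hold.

m₁+m₂+m₃ = 1 + 1 − 2 = 0  ✓
triangle: |2−5|=3 ≤ l₃=4 ≤ 2+5=7  ✓
parity: l₁+l₂+l₃ = 11 is odd  ✗

parity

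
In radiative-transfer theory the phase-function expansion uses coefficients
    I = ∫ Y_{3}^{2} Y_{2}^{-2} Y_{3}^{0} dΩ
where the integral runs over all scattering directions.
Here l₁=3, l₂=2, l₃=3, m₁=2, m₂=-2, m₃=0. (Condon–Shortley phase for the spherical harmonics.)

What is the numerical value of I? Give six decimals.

-0.188063

Checks pass: Σm=0; 8 even; l₃=3∈[1,5].
(2·3+1)(2·2+1)(2·3+1) = 245
Δ: 2! 4! 2! / 9! → 1/3780
sum: t=0:+1/24 t=1:−1/4 t=2:+1/24 = -1/6
3j²(3 2 3; 0 0 0) = Δ·Π!·Σ² = 4/105  (sign +1)
sum: t=0:+1/24 = 1/24
3j²(3 2 3; 2 -2 0) = Δ·Π!·Σ² = 1/21  (sign -1)
combine: 4πI² = 245·4/105·1/21 = 4/9
take √, sign -1: I = -0.18806319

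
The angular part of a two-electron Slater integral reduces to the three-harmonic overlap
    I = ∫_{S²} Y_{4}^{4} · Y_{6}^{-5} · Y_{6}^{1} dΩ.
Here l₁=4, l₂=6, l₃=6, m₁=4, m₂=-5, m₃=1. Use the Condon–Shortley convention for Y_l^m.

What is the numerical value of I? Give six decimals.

Rules hold: Σm=0, L=16 even, 2≤6≤10.
N = 9·13·13 = 1521
Δ = 4!·4!·8!/17! = 1/15315300
Racah Σ t=0..4: t=0:+1/829440 t=1:−1/25920 t=2:+1/9216 t=3:−1/25920 t=4:+1/829440 = 7/207360
⇒ 3j(4 6 6; 0 0 0)² = 28/2431, sgn +1
Racah Σ t=0..0: t=0:+1/2903040 = 1/2903040
⇒ 3j(4 6 6; 4 -5 1)² = 5/663, sgn -1
4πI² = N·(3j₀)²·(3jₘ)² = 420/3179
I = -1·√(0.132117/4π) = -0.10253555

-0.102536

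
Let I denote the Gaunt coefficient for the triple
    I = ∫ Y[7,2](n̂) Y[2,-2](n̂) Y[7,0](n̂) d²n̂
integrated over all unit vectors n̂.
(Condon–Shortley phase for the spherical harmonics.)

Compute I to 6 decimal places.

-0.192231

m-sum 0 ✓  L=16 even ✓  5≤7≤9 ✓
Π(2lᵢ+1) = 15×5×15 = 1125
triangle coeff Δ(7,2,7) = 1/185640
Σ_t [0,2]: t=0:+1/2419200 t=1:−1/518400 t=2:+1/2419200 = -1/907200
(3j)²=56/3315 [(7 2 7; 0 0 0)], sign=+1
Σ_t [0,0]: t=0:+1/2419200 = 1/2419200
(3j)²=27/1105 [(7 2 7; 2 -2 0)], sign=-1
⇒ 4πI² = 22680/48841
I = (-1)√(22680/48841/(4π)) = -0.19223140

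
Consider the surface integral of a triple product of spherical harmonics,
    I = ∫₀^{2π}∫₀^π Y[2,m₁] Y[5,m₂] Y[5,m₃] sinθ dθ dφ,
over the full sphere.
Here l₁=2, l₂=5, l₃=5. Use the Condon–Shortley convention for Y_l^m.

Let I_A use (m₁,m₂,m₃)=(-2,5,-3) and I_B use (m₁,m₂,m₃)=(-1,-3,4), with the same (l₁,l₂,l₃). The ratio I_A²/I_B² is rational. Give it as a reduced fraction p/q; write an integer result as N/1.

10/49

l's match ⇒ only the (l;m) 3-j factors differ between A and B.
A: triangle coeff Δ(2,5,5) = 1/38610; Σ_t [2,2]: t=2:+1/161280 = 1/161280; (3j)²=1/143 [(2 5 5; -2 5 -3)], sign=+1
B: triangle coeff Δ(2,5,5) = 1/38610; Σ_t [1,2]: t=1:−1/10080 t=2:+1/80640 = -1/11520; (3j)²=49/1430 [(2 5 5; -1 -3 4)], sign=+1
I_A²/I_B² = (1/143)/(49/1430) = 10/49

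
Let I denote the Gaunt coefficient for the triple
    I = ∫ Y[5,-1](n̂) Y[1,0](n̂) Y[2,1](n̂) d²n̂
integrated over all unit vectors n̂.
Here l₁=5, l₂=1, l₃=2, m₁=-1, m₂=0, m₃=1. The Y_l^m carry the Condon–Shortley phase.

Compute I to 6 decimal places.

0.000000

triangle: need 4≤l₃≤6, have 2; I=0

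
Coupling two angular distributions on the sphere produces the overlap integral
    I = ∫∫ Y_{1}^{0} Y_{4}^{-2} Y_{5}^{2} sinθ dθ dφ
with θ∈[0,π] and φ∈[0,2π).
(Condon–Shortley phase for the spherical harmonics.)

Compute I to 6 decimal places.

Checks pass: Σm=0; 10 even; l₃=5∈[3,5].
(2·1+1)(2·4+1)(2·5+1) = 297
Δ: 0! 2! 8! / 11! → 1/495
sum: t=0:+1/576 = 1/576
3j²(1 4 5; 0 0 0) = Δ·Π!·Σ² = 5/99  (sign -1)
sum: t=0:+1/1440 = 1/1440
3j²(1 4 5; 0 -2 2) = Δ·Π!·Σ² = 7/165  (sign -1)
combine: 4πI² = 297·5/99·7/165 = 7/11
take √, sign +1: I = 0.22503380

0.225034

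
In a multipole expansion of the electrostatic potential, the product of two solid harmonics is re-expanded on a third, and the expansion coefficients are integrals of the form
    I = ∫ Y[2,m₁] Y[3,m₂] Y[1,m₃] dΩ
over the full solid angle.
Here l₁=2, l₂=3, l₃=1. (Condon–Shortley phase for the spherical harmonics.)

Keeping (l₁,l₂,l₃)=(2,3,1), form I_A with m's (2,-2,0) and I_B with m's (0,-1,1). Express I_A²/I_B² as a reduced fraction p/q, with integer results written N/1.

l's match ⇒ only the (l;m) 3-j factors differ between A and B.
A: triangle coeff Δ(2,3,1) = 1/105; Σ_t [0,0]: t=0:+1/24 = 1/24; (3j)²=1/21 [(2 3 1; 2 -2 0)], sign=-1
B: triangle coeff Δ(2,3,1) = 1/105; Σ_t [2,2]: t=2:+1/8 = 1/8; (3j)²=2/35 [(2 3 1; 0 -1 1)], sign=+1
I_A²/I_B² = (1/21)/(2/35) = 5/6

5/6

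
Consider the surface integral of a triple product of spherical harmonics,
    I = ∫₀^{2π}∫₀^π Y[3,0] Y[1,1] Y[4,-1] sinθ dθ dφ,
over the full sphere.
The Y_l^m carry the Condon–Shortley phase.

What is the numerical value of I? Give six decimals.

-0.194664

m-sum 0 ✓  L=8 even ✓  2≤4≤4 ✓
Π(2lᵢ+1) = 7×3×9 = 189
triangle coeff Δ(3,1,4) = 1/252
Σ_t [0,0]: t=0:+1/36 = 1/36
(3j)²=4/63 [(3 1 4; 0 0 0)], sign=+1
Σ_t [0,0]: t=0:+1/72 = 1/72
(3j)²=5/126 [(3 1 4; 0 1 -1)], sign=-1
⇒ 4πI² = 10/21
I = (-1)√(10/21/(4π)) = -0.19466390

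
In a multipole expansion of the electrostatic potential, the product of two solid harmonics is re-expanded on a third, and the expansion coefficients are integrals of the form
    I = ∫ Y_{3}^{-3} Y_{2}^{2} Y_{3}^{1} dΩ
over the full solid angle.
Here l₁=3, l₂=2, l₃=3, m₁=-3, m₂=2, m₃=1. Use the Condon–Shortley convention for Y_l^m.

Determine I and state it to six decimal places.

0.132981

m-sum 0 ✓  L=8 even ✓  1≤3≤5 ✓
Π(2lᵢ+1) = 7×5×7 = 245
triangle coeff Δ(3,2,3) = 1/3780
Σ_t [0,2]: t=0:+1/24 t=1:−1/4 t=2:+1/24 = -1/6
(3j)²=4/105 [(3 2 3; 0 0 0)], sign=+1
Σ_t [2,2]: t=2:+1/96 = 1/96
(3j)²=1/42 [(3 2 3; -3 2 1)], sign=+1
⇒ 4πI² = 2/9
I = (+1)√(2/9/(4π)) = 0.13298076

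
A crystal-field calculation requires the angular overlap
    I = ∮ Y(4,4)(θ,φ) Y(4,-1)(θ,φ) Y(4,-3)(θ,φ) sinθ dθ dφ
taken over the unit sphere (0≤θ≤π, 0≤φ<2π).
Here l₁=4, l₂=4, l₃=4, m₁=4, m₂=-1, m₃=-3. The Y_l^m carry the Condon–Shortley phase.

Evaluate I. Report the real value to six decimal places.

-0.168431

m-sum 0 ✓  L=12 even ✓  0≤4≤8 ✓
Π(2lᵢ+1) = 9×9×9 = 729
triangle coeff Δ(4,4,4) = 1/450450
Σ_t [0,4]: t=0:+1/13824 t=1:−1/216 t=2:+1/64 t=3:−1/216 t=4:+1/13824 = 5/768
(3j)²=18/1001 [(4 4 4; 0 0 0)], sign=+1
Σ_t [0,0]: t=0:+1/3456 = 1/3456
(3j)²=35/1287 [(4 4 4; 4 -1 -3)], sign=-1
⇒ 4πI² = 7290/20449
I = (-1)√(7290/20449/(4π)) = -0.16843130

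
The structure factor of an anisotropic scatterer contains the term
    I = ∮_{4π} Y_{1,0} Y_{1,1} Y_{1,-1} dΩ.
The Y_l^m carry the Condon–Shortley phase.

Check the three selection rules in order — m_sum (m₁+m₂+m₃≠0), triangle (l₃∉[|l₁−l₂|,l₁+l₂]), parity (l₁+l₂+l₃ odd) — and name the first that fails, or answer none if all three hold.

parity

Σmᵢ = 0  ✓
l₃∈[|l₁−l₂|,l₁+l₂]=[0,2], have l₃=1  ✓
Σlᵢ = 3 ⇒ odd  ✗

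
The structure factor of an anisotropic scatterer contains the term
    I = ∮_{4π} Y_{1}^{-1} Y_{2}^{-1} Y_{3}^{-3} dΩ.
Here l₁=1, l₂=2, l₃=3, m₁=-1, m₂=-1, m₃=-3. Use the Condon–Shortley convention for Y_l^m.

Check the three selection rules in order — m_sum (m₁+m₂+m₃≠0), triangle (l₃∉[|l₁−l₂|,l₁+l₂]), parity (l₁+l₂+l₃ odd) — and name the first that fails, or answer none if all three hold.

m_sum

azimuthal sum: -1 − 1 − 3 = -5  ✗
1 ≤ 3 ≤ 3 (triangle on l)
L = 1 + 2 + 3 = 6 (even)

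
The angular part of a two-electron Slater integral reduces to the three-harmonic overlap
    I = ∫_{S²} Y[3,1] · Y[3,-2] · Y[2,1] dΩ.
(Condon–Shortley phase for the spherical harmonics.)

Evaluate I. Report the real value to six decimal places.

Checks pass: Σm=0; 8 even; l₃=2∈[0,6].
(2·3+1)(2·3+1)(2·2+1) = 245
Δ: 4! 2! 2! / 9! → 1/3780
sum: t=1:−1/24 t=2:+1/4 t=3:−1/24 = 1/6
3j²(3 3 2; 0 0 0) = Δ·Π!·Σ² = 4/105  (sign +1)
sum: t=0:+1/48 t=1:−1/12 = -1/16
3j²(3 3 2; 1 -2 1) = Δ·Π!·Σ² = 1/28  (sign +1)
combine: 4πI² = 245·4/105·1/28 = 1/3
take √, sign +1: I = 0.16286750

0.162868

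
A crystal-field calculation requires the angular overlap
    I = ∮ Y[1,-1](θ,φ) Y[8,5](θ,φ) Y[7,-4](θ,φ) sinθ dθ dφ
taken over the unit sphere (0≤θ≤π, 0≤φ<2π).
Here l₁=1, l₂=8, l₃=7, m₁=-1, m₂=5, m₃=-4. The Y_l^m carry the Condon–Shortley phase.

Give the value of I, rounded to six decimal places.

Rules hold: Σm=0, L=16 even, 7≤7≤9.
N = 3·17·15 = 765
Δ = 2!·0!·14!/17! = 1/2040
Racah Σ t=1..1: t=1:−1/25401600 = -1/25401600
⇒ 3j(1 8 7; 0 0 0)² = 8/255, sgn +1
Racah Σ t=2..2: t=2:+1/479001600 = 1/479001600
⇒ 3j(1 8 7; -1 5 -4)² = 13/340, sgn -1
4πI² = N·(3j₀)²·(3jₘ)² = 78/85
I = -1·√(0.917647/4π) = -0.27022959

-0.270230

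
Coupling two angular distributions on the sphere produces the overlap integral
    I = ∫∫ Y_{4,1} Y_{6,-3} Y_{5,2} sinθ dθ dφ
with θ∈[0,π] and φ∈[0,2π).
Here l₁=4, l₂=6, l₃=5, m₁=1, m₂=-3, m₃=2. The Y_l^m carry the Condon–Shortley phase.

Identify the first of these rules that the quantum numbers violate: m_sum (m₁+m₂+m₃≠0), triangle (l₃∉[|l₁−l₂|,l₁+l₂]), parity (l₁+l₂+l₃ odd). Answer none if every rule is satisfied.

Σmᵢ = 0  ✓
l₃∈[|l₁−l₂|,l₁+l₂]=[2,10], have l₃=5  ✓
Σlᵢ = 15 ⇒ odd  ✗

parity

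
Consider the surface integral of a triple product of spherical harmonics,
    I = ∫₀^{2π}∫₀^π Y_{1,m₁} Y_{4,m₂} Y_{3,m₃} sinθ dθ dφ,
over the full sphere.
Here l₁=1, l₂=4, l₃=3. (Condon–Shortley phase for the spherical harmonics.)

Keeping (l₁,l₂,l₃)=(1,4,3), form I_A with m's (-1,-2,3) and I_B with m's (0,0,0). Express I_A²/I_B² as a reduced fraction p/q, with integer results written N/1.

Shared (l₁,l₂,l₃)=(1,4,3): N and (l;000)² cancel in I_A²/I_B².
A: Δ = 2!·0!·6!/9! = 1/252; Racah Σ t=2..2: t=2:+1/1440 = 1/1440; ⇒ 3j(1 4 3; -1 -2 3)² = 1/252, sgn +1
B: Δ = 2!·0!·6!/9! = 1/252; Racah Σ t=1..1: t=1:−1/36 = -1/36; ⇒ 3j(1 4 3; 0 0 0)² = 4/63, sgn +1
I_A²/I_B² = (1/252)/(4/63) = 1/16

1/16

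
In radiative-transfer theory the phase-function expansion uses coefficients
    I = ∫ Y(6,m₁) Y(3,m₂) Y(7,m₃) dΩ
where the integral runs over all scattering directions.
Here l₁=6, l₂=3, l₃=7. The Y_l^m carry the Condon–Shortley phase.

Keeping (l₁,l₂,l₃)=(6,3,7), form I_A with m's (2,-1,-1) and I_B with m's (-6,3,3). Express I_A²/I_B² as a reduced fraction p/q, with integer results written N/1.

Shared (l₁,l₂,l₃)=(6,3,7): N and (l;000)² cancel in I_A²/I_B².
A: Δ = 2!·10!·4!/17! = 1/2042040; Racah Σ t=0..2: t=0:+1/138240 t=1:−1/181440 t=2:+1/3870720 = 23/11612160; ⇒ 3j(6 3 7; 2 -1 -1)² = 529/204204, sgn +1
B: Δ = 2!·10!·4!/17! = 1/2042040; Racah Σ t=2..2: t=2:+1/174182400 = 1/174182400; ⇒ 3j(6 3 7; -6 3 3)² = 3/6188, sgn +1
I_A²/I_B² = (529/204204)/(3/6188) = 529/99

529/99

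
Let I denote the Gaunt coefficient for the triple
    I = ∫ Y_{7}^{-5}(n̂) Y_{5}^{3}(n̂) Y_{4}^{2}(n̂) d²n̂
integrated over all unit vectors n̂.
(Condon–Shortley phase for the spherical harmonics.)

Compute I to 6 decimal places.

-0.151274

Checks pass: Σm=0; 16 even; l₃=4∈[2,12].
(2·7+1)(2·5+1)(2·4+1) = 1485
Δ: 8! 6! 2! / 17! → 1/6126120
sum: t=3:−1/69120 t=4:+1/20736 t=5:−1/69120 = 1/51840
3j²(7 5 4; 0 0 0) = Δ·Π!·Σ² = 280/21879  (sign +1)
sum: t=6:+1/2073600 t=7:−1/604800 t=8:+1/3870720 = -53/58060800
3j²(7 5 4; -5 3 2) = Δ·Π!·Σ² = 2809/185640  (sign -1)
combine: 4πI² = 1485·280/21879·2809/185640 = 14045/48841
take √, sign -1: I = -0.15127378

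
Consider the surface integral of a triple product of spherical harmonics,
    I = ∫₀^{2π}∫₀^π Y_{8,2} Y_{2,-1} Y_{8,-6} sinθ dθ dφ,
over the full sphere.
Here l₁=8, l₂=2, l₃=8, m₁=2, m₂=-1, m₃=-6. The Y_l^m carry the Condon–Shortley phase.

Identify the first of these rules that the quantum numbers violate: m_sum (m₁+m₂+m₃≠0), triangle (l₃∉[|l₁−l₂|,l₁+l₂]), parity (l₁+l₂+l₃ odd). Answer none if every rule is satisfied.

azimuthal sum: 2 − 1 − 6 = -5  ✗
6 ≤ 8 ≤ 10 (triangle on l)
L = 8 + 2 + 8 = 18 (even)

m_sum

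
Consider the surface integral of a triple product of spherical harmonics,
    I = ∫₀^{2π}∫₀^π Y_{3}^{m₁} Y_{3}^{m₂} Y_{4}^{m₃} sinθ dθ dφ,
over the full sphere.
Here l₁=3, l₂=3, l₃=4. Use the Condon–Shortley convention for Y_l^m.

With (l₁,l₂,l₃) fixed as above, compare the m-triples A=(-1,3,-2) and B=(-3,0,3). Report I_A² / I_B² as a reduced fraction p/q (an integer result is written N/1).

l's match ⇒ only the (l;m) 3-j factors differ between A and B.
A: triangle coeff Δ(3,3,4) = 1/34650; Σ_t [2,2]: t=2:+1/192 = 1/192; (3j)²=3/77 [(3 3 4; -1 3 -2)], sign=+1
B: triangle coeff Δ(3,3,4) = 1/34650; Σ_t [2,2]: t=2:+1/288 = 1/288; (3j)²=1/22 [(3 3 4; -3 0 3)], sign=-1
I_A²/I_B² = (3/77)/(1/22) = 6/7

6/7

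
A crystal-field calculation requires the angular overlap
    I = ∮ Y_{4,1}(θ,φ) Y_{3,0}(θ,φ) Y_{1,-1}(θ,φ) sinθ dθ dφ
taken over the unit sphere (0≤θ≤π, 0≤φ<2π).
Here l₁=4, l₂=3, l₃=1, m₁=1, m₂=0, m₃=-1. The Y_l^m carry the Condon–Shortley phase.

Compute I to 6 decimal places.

-0.194664

m-sum 0 ✓  L=8 even ✓  1≤1≤7 ✓
Π(2lᵢ+1) = 9×7×3 = 189
triangle coeff Δ(4,3,1) = 1/252
Σ_t [3,3]: t=3:−1/36 = -1/36
(3j)²=4/63 [(4 3 1; 0 0 0)], sign=+1
Σ_t [3,3]: t=3:−1/72 = -1/72
(3j)²=5/126 [(4 3 1; 1 0 -1)], sign=-1
⇒ 4πI² = 10/21
I = (-1)√(10/21/(4π)) = -0.19466390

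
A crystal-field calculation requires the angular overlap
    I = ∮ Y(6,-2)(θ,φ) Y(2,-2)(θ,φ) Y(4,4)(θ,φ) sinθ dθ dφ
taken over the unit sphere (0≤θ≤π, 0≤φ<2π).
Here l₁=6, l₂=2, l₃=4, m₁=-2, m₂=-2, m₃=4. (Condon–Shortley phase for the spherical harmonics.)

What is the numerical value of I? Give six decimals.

0.015904

Checks pass: Σm=0; 12 even; l₃=4∈[4,8].
(2·6+1)(2·2+1)(2·4+1) = 585
Δ: 4! 8! 0! / 13! → 1/6435
sum: t=2:+1/2304 = 1/2304
3j²(6 2 4; 0 0 0) = Δ·Π!·Σ² = 5/143  (sign +1)
sum: t=0:+1/967680 = 1/967680
3j²(6 2 4; -2 -2 4) = Δ·Π!·Σ² = 1/6435  (sign +1)
combine: 4πI² = 585·5/143·1/6435 = 5/1573
take √, sign +1: I = 0.01590434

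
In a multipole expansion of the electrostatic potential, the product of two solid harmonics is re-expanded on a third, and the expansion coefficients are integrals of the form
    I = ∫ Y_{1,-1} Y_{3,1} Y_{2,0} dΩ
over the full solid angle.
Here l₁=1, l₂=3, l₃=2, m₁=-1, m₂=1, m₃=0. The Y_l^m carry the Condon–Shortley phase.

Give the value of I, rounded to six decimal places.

-0.202301

Checks pass: Σm=0; 6 even; l₃=2∈[2,4].
(2·1+1)(2·3+1)(2·2+1) = 105
Δ: 2! 0! 4! / 7! → 1/105
sum: t=1:−1/4 = -1/4
3j²(1 3 2; 0 0 0) = Δ·Π!·Σ² = 3/35  (sign -1)
sum: t=2:+1/8 = 1/8
3j²(1 3 2; -1 1 0) = Δ·Π!·Σ² = 2/35  (sign +1)
combine: 4πI² = 105·3/35·2/35 = 18/35
take √, sign -1: I = -0.20230066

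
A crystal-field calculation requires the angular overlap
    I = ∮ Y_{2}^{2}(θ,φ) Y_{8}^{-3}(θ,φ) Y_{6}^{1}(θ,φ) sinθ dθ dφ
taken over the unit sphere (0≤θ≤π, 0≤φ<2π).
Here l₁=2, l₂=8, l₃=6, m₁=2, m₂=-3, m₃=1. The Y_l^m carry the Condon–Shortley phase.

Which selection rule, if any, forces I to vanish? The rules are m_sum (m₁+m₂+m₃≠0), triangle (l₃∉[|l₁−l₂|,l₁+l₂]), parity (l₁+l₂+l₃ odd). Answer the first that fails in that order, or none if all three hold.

none

Σmᵢ = 0  ✓
l₃∈[|l₁−l₂|,l₁+l₂]=[6,10], have l₃=6  ✓
Σlᵢ = 16 ⇒ even  ✓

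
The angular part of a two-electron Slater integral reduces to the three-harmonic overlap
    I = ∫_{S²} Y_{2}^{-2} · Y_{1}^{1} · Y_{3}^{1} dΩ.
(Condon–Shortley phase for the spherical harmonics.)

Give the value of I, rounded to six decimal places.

-0.082589

Rules hold: Σm=0, L=6 even, 1≤3≤3.
N = 5·3·7 = 105
Δ = 0!·4!·2!/7! = 1/105
Racah Σ t=0..0: t=0:+1/4 = 1/4
⇒ 3j(2 1 3; 0 0 0)² = 3/35, sgn -1
Racah Σ t=0..0: t=0:+1/48 = 1/48
⇒ 3j(2 1 3; -2 1 1)² = 1/105, sgn +1
4πI² = N·(3j₀)²·(3jₘ)² = 3/35
I = -1·√(0.0857143/4π) = -0.08258890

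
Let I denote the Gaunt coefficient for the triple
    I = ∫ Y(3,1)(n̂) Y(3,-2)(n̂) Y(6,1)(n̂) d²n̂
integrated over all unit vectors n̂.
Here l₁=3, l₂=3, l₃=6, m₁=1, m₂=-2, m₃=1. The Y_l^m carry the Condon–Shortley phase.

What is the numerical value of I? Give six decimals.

Rules hold: Σm=0, L=12 even, 0≤6≤6.
N = 7·7·13 = 637
Δ = 0!·6!·6!/13! = 1/12012
Racah Σ t=0..0: t=0:+1/1296 = 1/1296
⇒ 3j(3 3 6; 0 0 0)² = 100/3003, sgn +1
Racah Σ t=0..0: t=0:+1/5760 = 1/5760
⇒ 3j(3 3 6; 1 -2 1)² = 5/572, sgn -1
4πI² = N·(3j₀)²·(3jₘ)² = 875/4719
I = -1·√(0.185421/4π) = -0.12147142

-0.121471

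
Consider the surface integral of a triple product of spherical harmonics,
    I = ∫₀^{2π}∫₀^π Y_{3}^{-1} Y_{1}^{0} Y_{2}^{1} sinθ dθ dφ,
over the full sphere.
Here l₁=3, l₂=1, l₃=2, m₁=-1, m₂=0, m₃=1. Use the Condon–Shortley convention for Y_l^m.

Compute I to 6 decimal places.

-0.233597

Checks pass: Σm=0; 6 even; l₃=2∈[2,4].
(2·3+1)(2·1+1)(2·2+1) = 105
Δ: 2! 4! 0! / 7! → 1/105
sum: t=1:−1/4 = -1/4
3j²(3 1 2; 0 0 0) = Δ·Π!·Σ² = 3/35  (sign -1)
sum: t=1:−1/6 = -1/6
3j²(3 1 2; -1 0 1) = Δ·Π!·Σ² = 8/105  (sign +1)
combine: 4πI² = 105·3/35·8/105 = 24/35
take √, sign -1: I = -0.23359668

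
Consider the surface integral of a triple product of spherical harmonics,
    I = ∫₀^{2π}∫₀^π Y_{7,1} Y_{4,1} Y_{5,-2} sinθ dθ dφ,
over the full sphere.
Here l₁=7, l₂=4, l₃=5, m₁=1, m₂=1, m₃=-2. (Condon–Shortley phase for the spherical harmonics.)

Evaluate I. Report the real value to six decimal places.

Rules hold: Σm=0, L=16 even, 3≤5≤11.
N = 15·9·11 = 1485
Δ = 6!·8!·2!/17! = 1/6126120
Racah Σ t=2..4: t=2:+1/69120 t=3:−1/20736 t=4:+1/69120 = -1/51840
⇒ 3j(7 4 5; 0 0 0)² = 280/21879, sgn +1
Racah Σ t=3..5: t=3:−1/51840 t=4:+1/69120 t=5:−1/1209600 = -41/7257600
⇒ 3j(7 4 5; 1 1 -2)² = 1681/510510, sgn +1
4πI² = N·(3j₀)²·(3jₘ)² = 33620/537251
I = +1·√(0.0625778/4π) = 0.07056759

0.070568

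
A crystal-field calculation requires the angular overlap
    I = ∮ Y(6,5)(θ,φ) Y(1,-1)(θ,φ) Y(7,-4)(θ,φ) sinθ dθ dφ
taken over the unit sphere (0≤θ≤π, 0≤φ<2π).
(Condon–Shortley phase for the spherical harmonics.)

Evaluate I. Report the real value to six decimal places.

0.060604

m-sum 0 ✓  L=14 even ✓  5≤7≤7 ✓
Π(2lᵢ+1) = 13×3×15 = 585
triangle coeff Δ(6,1,7) = 1/1365
Σ_t [0,0]: t=0:+1/518400 = 1/518400
(3j)²=7/195 [(6 1 7; 0 0 0)], sign=-1
Σ_t [0,0]: t=0:+1/79833600 = 1/79833600
(3j)²=1/455 [(6 1 7; 5 -1 -4)], sign=-1
⇒ 4πI² = 3/65
I = (+1)√(3/65/(4π)) = 0.06060368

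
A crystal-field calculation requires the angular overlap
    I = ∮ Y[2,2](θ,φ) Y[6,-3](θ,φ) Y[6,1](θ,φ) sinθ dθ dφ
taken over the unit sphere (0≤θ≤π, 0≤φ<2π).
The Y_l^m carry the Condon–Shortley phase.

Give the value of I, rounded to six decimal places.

0.177674

Rules hold: Σm=0, L=14 even, 4≤6≤8.
N = 5·13·13 = 845
Δ = 2!·2!·10!/15! = 1/90090
Racah Σ t=0..2: t=0:+1/69120 t=1:−1/14400 t=2:+1/69120 = -7/172800
⇒ 3j(2 6 6; 0 0 0)² = 14/715, sgn -1
Racah Σ t=0..0: t=0:+1/120960 = 1/120960
⇒ 3j(2 6 6; 2 -3 1)² = 24/1001, sgn -1
4πI² = N·(3j₀)²·(3jₘ)² = 48/121
I = +1·√(0.396694/4π) = 0.17767364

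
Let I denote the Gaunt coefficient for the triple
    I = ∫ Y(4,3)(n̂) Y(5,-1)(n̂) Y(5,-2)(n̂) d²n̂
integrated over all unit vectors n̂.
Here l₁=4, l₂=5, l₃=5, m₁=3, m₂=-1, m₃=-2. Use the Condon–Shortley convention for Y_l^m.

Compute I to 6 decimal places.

-0.048522

Checks pass: Σm=0; 14 even; l₃=5∈[1,9].
(2·4+1)(2·5+1)(2·5+1) = 1089
Δ: 4! 4! 6! / 15! → 1/3153150
sum: t=0:+1/69120 t=1:−1/1728 t=2:+1/576 t=3:−1/1728 t=4:+1/69120 = 7/11520
3j²(4 5 5; 0 0 0) = Δ·Π!·Σ² = 2/143  (sign -1)
sum: t=0:+1/6912 t=1:−1/5184 = -1/20736
3j²(4 5 5; 3 -1 -2) = Δ·Π!·Σ² = 5/2574  (sign +1)
combine: 4πI² = 1089·2/143·5/2574 = 5/169
take √, sign -1: I = -0.04852178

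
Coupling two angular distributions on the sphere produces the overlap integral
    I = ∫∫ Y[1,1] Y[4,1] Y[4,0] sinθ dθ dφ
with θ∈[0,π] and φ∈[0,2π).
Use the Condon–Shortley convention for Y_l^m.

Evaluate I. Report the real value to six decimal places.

0.000000

1 + 1 + 0 = 2 ≠ 0: azimuthal integral kills it; I = 0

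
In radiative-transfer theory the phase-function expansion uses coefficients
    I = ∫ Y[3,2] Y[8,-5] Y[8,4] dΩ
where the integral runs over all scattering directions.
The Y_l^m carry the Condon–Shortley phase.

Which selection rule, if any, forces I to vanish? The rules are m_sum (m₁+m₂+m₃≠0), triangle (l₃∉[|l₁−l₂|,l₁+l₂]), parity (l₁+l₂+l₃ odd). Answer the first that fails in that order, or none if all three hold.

azimuthal sum: 2 − 5 + 4 = 1  ✗
5 ≤ 8 ≤ 11 (triangle on l)
L = 3 + 8 + 8 = 19 (odd)

m_sum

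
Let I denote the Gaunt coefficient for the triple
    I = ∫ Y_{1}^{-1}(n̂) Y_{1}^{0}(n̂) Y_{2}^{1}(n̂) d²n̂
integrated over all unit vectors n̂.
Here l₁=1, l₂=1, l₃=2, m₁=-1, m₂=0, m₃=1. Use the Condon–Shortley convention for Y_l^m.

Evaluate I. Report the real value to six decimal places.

-0.218510

m-sum 0 ✓  L=4 even ✓  0≤2≤2 ✓
Π(2lᵢ+1) = 3×3×5 = 45
triangle coeff Δ(1,1,2) = 1/30
Σ_t [0,0]: t=0:+1/1 = 1/1
(3j)²=2/15 [(1 1 2; 0 0 0)], sign=+1
Σ_t [0,0]: t=0:+1/2 = 1/2
(3j)²=1/10 [(1 1 2; -1 0 1)], sign=-1
⇒ 4πI² = 3/5
I = (-1)√(3/5/(4π)) = -0.21850969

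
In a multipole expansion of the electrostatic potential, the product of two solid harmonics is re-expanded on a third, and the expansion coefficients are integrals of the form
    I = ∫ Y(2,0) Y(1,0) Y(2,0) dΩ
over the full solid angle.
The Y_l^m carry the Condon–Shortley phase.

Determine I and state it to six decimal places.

0.000000

Σlᵢ=5 odd — θ-integrand is odd under cosθ→−cosθ; I=0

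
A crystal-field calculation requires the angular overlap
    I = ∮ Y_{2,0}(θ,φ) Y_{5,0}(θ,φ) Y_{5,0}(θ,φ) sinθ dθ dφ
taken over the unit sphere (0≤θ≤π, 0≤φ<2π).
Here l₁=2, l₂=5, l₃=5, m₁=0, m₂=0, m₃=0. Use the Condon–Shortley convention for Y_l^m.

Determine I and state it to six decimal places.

m-sum 0 ✓  L=12 even ✓  3≤5≤7 ✓
Π(2lᵢ+1) = 5×11×11 = 605
triangle coeff Δ(2,5,5) = 1/38610
Σ_t [0,2]: t=0:+1/2880 t=1:−1/576 t=2:+1/2880 = -1/960
(3j)²=10/429 [(2 5 5; 0 0 0)], sign=+1
(m-triple is (0,0,0) — same symbol as above.)
⇒ 4πI² = 500/1521
I = (+1)√(500/1521/(4π)) = 0.16173926

0.161739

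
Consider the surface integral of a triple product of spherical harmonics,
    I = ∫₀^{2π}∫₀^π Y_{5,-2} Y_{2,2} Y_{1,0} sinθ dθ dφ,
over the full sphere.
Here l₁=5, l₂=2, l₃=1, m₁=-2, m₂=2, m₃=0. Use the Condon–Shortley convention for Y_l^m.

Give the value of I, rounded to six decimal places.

l₃=1 ∉ [3,7] — triangle fails ⇒ I = 0

0.000000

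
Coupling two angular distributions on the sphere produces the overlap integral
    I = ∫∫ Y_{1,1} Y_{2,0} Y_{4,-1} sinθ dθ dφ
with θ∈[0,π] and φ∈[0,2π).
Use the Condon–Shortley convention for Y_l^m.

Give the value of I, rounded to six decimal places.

l₃=4 ∉ [1,3] — triangle fails ⇒ I = 0

0.000000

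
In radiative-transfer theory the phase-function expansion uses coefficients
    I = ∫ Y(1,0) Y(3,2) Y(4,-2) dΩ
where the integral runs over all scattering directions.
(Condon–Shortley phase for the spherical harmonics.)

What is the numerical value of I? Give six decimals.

0.213244

Checks pass: Σm=0; 8 even; l₃=4∈[2,4].
(2·1+1)(2·3+1)(2·4+1) = 189
Δ: 0! 2! 6! / 9! → 1/252
sum: t=0:+1/36 = 1/36
3j²(1 3 4; 0 0 0) = Δ·Π!·Σ² = 4/63  (sign +1)
sum: t=0:+1/120 = 1/120
3j²(1 3 4; 0 2 -2) = Δ·Π!·Σ² = 1/21  (sign +1)
combine: 4πI² = 189·4/63·1/21 = 4/7
take √, sign +1: I = 0.21324362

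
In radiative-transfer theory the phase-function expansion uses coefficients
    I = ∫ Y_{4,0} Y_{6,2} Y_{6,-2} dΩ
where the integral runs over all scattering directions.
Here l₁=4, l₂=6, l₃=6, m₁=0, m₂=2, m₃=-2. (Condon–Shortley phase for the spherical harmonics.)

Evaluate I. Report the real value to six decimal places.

Checks pass: Σm=0; 16 even; l₃=6∈[2,10].
(2·4+1)(2·6+1)(2·6+1) = 1521
Δ: 4! 4! 8! / 17! → 1/15315300
sum: t=0:+1/829440 t=1:−1/25920 t=2:+1/9216 t=3:−1/25920 t=4:+1/829440 = 7/207360
3j²(4 6 6; 0 0 0) = Δ·Π!·Σ² = 28/2431  (sign +1)
sum: t=0:+1/23224320 t=1:−1/181440 t=2:+1/23040 t=3:−1/25920 t=4:+1/331776 = 11/4644864
3j²(4 6 6; 0 2 -2) = Δ·Π!·Σ² = 11/55692  (sign +1)
combine: 4πI² = 1521·28/2431·11/55692 = 1/289
take √, sign +1: I = 0.01659381

0.016594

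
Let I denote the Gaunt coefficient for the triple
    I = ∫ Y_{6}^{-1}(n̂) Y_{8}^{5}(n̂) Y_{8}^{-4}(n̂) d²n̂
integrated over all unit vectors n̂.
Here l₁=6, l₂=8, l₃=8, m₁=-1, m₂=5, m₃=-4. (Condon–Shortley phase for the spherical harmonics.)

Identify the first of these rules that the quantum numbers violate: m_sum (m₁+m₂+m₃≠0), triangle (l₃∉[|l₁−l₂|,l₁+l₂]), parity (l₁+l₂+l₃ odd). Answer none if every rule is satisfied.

none

m₁+m₂+m₃ = -1 + 5 − 4 = 0  ✓
triangle: |6−8|=2 ≤ l₃=8 ≤ 6+8=14  ✓
parity: l₁+l₂+l₃ = 22 is even  ✓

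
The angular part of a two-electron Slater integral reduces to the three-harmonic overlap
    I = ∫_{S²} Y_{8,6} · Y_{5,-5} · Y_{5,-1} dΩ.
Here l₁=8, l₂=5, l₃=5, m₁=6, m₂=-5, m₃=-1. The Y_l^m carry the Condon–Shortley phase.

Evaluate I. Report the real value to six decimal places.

-0.193994

Rules hold: Σm=0, L=18 even, 3≤5≤13.
N = 17·11·11 = 2057
Δ = 8!·8!·2!/19! = 1/37413090
Racah Σ t=3..5: t=3:−1/1036800 t=4:+1/331776 t=5:−1/1036800 = 1/921600
⇒ 3j(8 5 5; 0 0 0)² = 490/46189, sgn -1
Racah Σ t=0..0: t=0:+1/116121600 = 1/116121600
⇒ 3j(8 5 5; 6 -5 -1)² = 7/323, sgn +1
4πI² = N·(3j₀)²·(3jₘ)² = 37730/79781
I = -1·√(0.47292/4π) = -0.19399419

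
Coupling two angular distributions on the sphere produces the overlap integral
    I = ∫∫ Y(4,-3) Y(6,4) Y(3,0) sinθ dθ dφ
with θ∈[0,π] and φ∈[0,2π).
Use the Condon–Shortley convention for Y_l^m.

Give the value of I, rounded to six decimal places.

-3 + 4 + 0 = 1 ≠ 0: azimuthal integral kills it; I = 0

0.000000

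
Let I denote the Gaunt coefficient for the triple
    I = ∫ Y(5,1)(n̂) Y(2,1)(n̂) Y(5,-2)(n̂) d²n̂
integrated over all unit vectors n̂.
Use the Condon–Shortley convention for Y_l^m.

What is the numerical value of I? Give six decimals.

0.104819

m-sum 0 ✓  L=12 even ✓  3≤5≤7 ✓
Π(2lᵢ+1) = 11×5×11 = 605
triangle coeff Δ(5,2,5) = 1/38610
Σ_t [0,2]: t=0:+1/2880 t=1:−1/576 t=2:+1/2880 = -1/960
(3j)²=10/429 [(5 2 5; 0 0 0)], sign=+1
Σ_t [1,2]: t=1:−1/1440 t=2:+1/2880 = -1/2880
(3j)²=7/715 [(5 2 5; 1 1 -2)], sign=+1
⇒ 4πI² = 70/507
I = (+1)√(70/507/(4π)) = 0.10481902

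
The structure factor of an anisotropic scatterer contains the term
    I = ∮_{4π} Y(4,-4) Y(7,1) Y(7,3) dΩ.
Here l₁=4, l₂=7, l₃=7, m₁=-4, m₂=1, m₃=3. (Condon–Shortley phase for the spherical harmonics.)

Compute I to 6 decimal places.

-0.167274

Rules hold: Σm=0, L=18 even, 3≤7≤11.
N = 9·15·15 = 2025
Δ = 4!·4!·10!/19! = 1/58198140
Racah Σ t=0..4: t=0:+1/17418240 t=1:−1/622080 t=2:+1/230400 t=3:−1/622080 t=4:+1/17418240 = 1/806400
⇒ 3j(4 7 7; 0 0 0)² = 2268/230945, sgn -1
Racah Σ t=4..4: t=4:+1/9953280 = 1/9953280
⇒ 3j(4 7 7; -4 1 3)² = 2450/138567, sgn +1
4πI² = N·(3j₀)²·(3jₘ)² = 750141000/2133423721
I = -1·√(0.351614/4π) = -0.16727381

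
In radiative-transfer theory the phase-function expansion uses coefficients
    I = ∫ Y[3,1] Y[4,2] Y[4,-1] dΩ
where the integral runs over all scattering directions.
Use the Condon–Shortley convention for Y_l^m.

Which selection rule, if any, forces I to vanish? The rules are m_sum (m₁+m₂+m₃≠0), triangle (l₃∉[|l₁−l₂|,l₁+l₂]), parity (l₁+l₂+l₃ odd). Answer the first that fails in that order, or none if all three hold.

m_sum

Σmᵢ = 2  ✗
l₃∈[|l₁−l₂|,l₁+l₂]=[1,7], have l₃=4
Σlᵢ = 11 ⇒ odd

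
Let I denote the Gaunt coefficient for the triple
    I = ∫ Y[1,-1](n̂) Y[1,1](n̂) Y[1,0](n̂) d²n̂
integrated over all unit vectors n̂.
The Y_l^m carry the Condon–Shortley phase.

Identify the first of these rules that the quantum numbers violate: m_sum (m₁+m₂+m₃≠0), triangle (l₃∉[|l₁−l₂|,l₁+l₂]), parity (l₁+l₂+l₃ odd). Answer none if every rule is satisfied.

parity

Σmᵢ = 0  ✓
l₃∈[|l₁−l₂|,l₁+l₂]=[0,2], have l₃=1  ✓
Σlᵢ = 3 ⇒ odd  ✗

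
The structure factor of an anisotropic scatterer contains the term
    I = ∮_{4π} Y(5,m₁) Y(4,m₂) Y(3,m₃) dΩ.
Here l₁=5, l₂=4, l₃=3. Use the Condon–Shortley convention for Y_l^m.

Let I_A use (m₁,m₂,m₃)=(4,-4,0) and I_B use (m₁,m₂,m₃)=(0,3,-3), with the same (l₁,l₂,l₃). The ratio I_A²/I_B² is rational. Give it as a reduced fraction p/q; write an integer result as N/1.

l's match ⇒ only the (l;m) 3-j factors differ between A and B.
A: triangle coeff Δ(5,4,3) = 1/180180; Σ_t [0,0]: t=0:+1/8640 = 1/8640; (3j)²=28/715 [(5 4 3; 4 -4 0)], sign=-1
B: triangle coeff Δ(5,4,3) = 1/180180; Σ_t [5,5]: t=5:−1/5760 = -1/5760; (3j)²=5/572 [(5 4 3; 0 3 -3)], sign=-1
I_A²/I_B² = (28/715)/(5/572) = 112/25

112/25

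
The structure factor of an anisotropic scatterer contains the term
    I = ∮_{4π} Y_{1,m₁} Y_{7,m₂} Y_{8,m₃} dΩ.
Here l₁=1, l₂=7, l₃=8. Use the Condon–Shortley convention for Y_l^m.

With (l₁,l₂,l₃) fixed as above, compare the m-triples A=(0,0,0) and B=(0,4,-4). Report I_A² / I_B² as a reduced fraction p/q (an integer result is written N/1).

4/3

Same 1,7,8: normalisation and zero-m 3j drop out of the ratio.
A: Δ: 0! 2! 14! / 17! → 1/2040; sum: t=0:+1/25401600 = 1/25401600; 3j²(1 7 8; 0 0 0) = Δ·Π!·Σ² = 8/255  (sign +1)
B: Δ: 0! 2! 14! / 17! → 1/2040; sum: t=0:+1/239500800 = 1/239500800; 3j²(1 7 8; 0 4 -4) = Δ·Π!·Σ² = 2/85  (sign +1)
I_A²/I_B² = (8/255)/(2/85) = 4/3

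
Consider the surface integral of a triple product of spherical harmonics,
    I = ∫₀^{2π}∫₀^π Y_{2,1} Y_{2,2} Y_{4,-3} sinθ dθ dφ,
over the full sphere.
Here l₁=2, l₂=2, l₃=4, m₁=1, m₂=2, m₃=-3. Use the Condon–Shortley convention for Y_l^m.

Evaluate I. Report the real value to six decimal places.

m-sum 0 ✓  L=8 even ✓  0≤4≤4 ✓
Π(2lᵢ+1) = 5×5×9 = 225
triangle coeff Δ(2,2,4) = 1/630
Σ_t [0,0]: t=0:+1/16 = 1/16
(3j)²=2/35 [(2 2 4; 0 0 0)], sign=+1
Σ_t [0,0]: t=0:+1/144 = 1/144
(3j)²=1/18 [(2 2 4; 1 2 -3)], sign=-1
⇒ 4πI² = 5/7
I = (-1)√(5/7/(4π)) = -0.23841361

-0.238414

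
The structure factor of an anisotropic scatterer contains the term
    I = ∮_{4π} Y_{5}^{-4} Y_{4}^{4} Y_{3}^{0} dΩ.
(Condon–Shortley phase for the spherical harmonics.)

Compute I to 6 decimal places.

Checks pass: Σm=0; 12 even; l₃=3∈[1,9].
(2·5+1)(2·4+1)(2·3+1) = 693
Δ: 6! 4! 2! / 13! → 1/180180
sum: t=2:+1/576 t=3:−1/144 t=4:+1/576 = -1/288
3j²(5 4 3; 0 0 0) = Δ·Π!·Σ² = 20/1001  (sign +1)
sum: t=6:+1/8640 = 1/8640
3j²(5 4 3; -4 4 0) = Δ·Π!·Σ² = 28/715  (sign -1)
combine: 4πI² = 693·20/1001·28/715 = 1008/1859
take √, sign -1: I = -0.20772350

-0.207724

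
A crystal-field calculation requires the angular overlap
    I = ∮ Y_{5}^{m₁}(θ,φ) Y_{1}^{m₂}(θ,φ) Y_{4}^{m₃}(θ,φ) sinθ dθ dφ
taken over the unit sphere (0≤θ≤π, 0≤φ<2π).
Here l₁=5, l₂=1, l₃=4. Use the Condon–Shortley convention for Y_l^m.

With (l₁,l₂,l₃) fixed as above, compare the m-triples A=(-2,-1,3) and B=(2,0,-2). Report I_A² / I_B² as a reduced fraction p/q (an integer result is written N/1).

Same 5,1,4: normalisation and zero-m 3j drop out of the ratio.
A: Δ: 2! 8! 0! / 11! → 1/495; sum: t=0:+1/10080 = 1/10080; 3j²(5 1 4; -2 -1 3) = Δ·Π!·Σ² = 1/165  (sign -1)
B: Δ: 2! 8! 0! / 11! → 1/495; sum: t=1:−1/1440 = -1/1440; 3j²(5 1 4; 2 0 -2) = Δ·Π!·Σ² = 7/165  (sign -1)
I_A²/I_B² = (1/165)/(7/165) = 1/7

1/7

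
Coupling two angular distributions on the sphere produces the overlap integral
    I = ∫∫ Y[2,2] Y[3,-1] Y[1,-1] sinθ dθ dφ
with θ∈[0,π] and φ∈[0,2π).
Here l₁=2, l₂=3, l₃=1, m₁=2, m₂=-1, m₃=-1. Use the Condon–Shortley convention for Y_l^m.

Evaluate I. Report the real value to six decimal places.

Rules hold: Σm=0, L=6 even, 1≤1≤5.
N = 5·7·3 = 105
Δ = 4!·0!·2!/7! = 1/105
Racah Σ t=2..2: t=2:+1/4 = 1/4
⇒ 3j(2 3 1; 0 0 0)² = 3/35, sgn -1
Racah Σ t=0..0: t=0:+1/48 = 1/48
⇒ 3j(2 3 1; 2 -1 -1)² = 1/105, sgn +1
4πI² = N·(3j₀)²·(3jₘ)² = 3/35
I = -1·√(0.0857143/4π) = -0.08258890

-0.082589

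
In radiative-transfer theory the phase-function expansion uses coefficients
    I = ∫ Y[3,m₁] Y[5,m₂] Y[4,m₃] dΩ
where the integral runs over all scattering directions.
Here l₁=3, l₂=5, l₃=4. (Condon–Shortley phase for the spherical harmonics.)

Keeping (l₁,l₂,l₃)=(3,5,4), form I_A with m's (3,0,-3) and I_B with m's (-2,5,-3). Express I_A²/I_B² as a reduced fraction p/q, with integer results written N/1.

Shared (l₁,l₂,l₃)=(3,5,4): N and (l;000)² cancel in I_A²/I_B².
A: Δ = 4!·2!·6!/13! = 1/180180; Racah Σ t=0..0: t=0:+1/5760 = 1/5760; ⇒ 3j(3 5 4; 3 0 -3)² = 5/572, sgn -1
B: Δ = 4!·2!·6!/13! = 1/180180; Racah Σ t=4..4: t=4:+1/17280 = 1/17280; ⇒ 3j(3 5 4; -2 5 -3)² = 35/858, sgn -1
I_A²/I_B² = (5/572)/(35/858) = 3/14

3/14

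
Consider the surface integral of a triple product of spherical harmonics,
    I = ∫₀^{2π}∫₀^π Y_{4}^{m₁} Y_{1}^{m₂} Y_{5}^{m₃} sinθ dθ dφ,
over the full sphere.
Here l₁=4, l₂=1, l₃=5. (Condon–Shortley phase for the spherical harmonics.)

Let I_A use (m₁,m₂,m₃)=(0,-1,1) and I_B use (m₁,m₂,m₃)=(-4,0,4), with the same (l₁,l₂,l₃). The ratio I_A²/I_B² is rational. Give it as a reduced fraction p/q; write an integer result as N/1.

5/3

Shared (l₁,l₂,l₃)=(4,1,5): N and (l;000)² cancel in I_A²/I_B².
A: Δ = 0!·8!·2!/11! = 1/495; Racah Σ t=0..0: t=0:+1/1152 = 1/1152; ⇒ 3j(4 1 5; 0 -1 1)² = 1/33, sgn +1
B: Δ = 0!·8!·2!/11! = 1/495; Racah Σ t=0..0: t=0:+1/40320 = 1/40320; ⇒ 3j(4 1 5; -4 0 4)² = 1/55, sgn -1
I_A²/I_B² = (1/33)/(1/55) = 5/3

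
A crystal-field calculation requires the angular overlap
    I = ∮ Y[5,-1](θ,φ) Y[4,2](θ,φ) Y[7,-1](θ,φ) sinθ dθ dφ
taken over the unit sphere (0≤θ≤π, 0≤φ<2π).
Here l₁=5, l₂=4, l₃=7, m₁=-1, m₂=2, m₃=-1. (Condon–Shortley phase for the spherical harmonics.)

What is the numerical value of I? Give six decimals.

0.093380

Checks pass: Σm=0; 16 even; l₃=7∈[1,9].
(2·5+1)(2·4+1)(2·7+1) = 1485
Δ: 2! 8! 6! / 17! → 1/6126120
sum: t=0:+1/69120 t=1:−1/20736 t=2:+1/69120 = -1/51840
3j²(5 4 7; 0 0 0) = Δ·Π!·Σ² = 280/21879  (sign +1)
sum: t=0:+1/2073600 t=1:−1/86400 t=2:+1/55296 = 29/4147200
3j²(5 4 7; -1 2 -1) = Δ·Π!·Σ² = 841/145860  (sign +1)
combine: 4πI² = 1485·280/21879·841/145860 = 58870/537251
take √, sign +1: I = 0.09337991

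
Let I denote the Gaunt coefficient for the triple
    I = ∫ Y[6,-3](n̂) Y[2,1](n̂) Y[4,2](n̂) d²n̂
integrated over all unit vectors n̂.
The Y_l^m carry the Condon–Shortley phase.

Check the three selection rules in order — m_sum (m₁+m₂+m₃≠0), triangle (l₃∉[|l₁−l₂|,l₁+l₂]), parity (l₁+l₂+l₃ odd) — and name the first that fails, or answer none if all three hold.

none

Σmᵢ = 0  ✓
l₃∈[|l₁−l₂|,l₁+l₂]=[4,8], have l₃=4  ✓
Σlᵢ = 12 ⇒ even  ✓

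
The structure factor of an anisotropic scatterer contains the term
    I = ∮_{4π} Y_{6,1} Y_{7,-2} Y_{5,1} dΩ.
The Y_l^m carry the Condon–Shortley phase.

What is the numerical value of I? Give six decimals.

0.118315

m-sum 0 ✓  L=18 even ✓  1≤5≤13 ✓
Π(2lᵢ+1) = 13×15×11 = 2145
triangle coeff Δ(6,7,5) = 1/174594420
Σ_t [2,6]: t=2:+1/4147200 t=3:−1/207360 t=4:+1/82944 t=5:−1/207360 t=6:+1/4147200 = 1/345600
(3j)²=420/46189 [(6 7 5; 0 0 0)], sign=-1
Σ_t [1,5]: t=1:−1/5806080 t=2:+1/311040 t=3:−1/138240 t=4:+1/414720 t=5:−1/12441600 = -1/537600
(3j)²=2916/323323 [(6 7 5; 1 -2 1)], sign=-1
⇒ 4πI² = 2624400/14919047
I = (+1)√(2624400/14919047/(4π)) = 0.11831493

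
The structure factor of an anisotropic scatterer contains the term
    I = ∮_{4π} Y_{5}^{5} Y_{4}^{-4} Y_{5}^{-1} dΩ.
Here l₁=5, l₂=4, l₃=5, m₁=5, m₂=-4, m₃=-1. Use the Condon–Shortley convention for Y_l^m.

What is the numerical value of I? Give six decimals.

Checks pass: Σm=0; 14 even; l₃=5∈[1,9].
(2·5+1)(2·4+1)(2·5+1) = 1089
Δ: 4! 6! 4! / 15! → 1/3153150
sum: t=0:+1/69120 t=1:−1/1728 t=2:+1/576 t=3:−1/1728 t=4:+1/69120 = 7/11520
3j²(5 4 5; 0 0 0) = Δ·Π!·Σ² = 2/143  (sign -1)
sum: t=0:+1/414720 = 1/414720
3j²(5 4 5; 5 -4 -1) = Δ·Π!·Σ² = 2/429  (sign +1)
combine: 4πI² = 1089·2/143·2/429 = 12/169
take √, sign -1: I = -0.07516962

-0.075170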